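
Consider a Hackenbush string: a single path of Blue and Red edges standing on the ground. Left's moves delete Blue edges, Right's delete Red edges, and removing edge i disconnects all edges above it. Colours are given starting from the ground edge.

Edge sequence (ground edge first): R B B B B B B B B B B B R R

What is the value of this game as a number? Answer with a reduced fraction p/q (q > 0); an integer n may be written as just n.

-7/8192

step 1: add R to get R; options L={ · } R={ 0 } = -1
step 2: add B to get RB; options L={ -1 } R={ 0 } = -1/2
step 3: add B to get RBB; options L={ -1, -1/2 } R={ 0 } = -1/4
step 4: add B to get RBBB; options L={ -1, -1/2, -1/4 } R={ 0 } = -1/8
step 5: add B to get RBBBB; options L={ -1, -1/2, -1/4, -1/8 } R={ 0 } = -1/16
step 6: add B to get RBBBBB; options L={ -1, -1/2, -1/4, -1/8, -1/16 } R={ 0 } = -1/32
step 7: add B to get RBBBBBB; options L={ -1, -1/2, -1/4, -1/8, -1/16, -1/32 } R={ 0 } = -1/64
step 8: add B to get RBBBBBBB; options L={ -1, -1/2, -1/4, -1/8, -1/16, -1/32, -1/64 } R={ 0 } = -1/128
step 9: add B to get RBBBBBBBB; options L={ -1, -1/2, -1/4, -1/8, -1/16, -1/32, -1/64, -1/128 } R={ 0 } = -1/256
step 10: add B to get RBBBBBBBBB; options L={ -1, -1/2, -1/4, -1/8, -1/16, -1/32, -1/64, -1/128, -1/256 } R={ 0 } = -1/512
step 11: add B to get RBBBBBBBBBB; options L={ -1, -1/2, -1/4, -1/8, -1/16, -1/32, -1/64, -1/128, -1/256, -1/512 } R={ 0 } = -1/1024
step 12: add B to get RBBBBBBBBBBB; options L={ -1, -1/2, -1/4, -1/8, -1/16, -1/32, -1/64, -1/128, -1/256, -1/512, -1/1024 } R={ 0 } = -1/2048
step 13: add R to get RBBBBBBBBBBBR; options L={ -1, -1/2, -1/4, -1/8, -1/16, -1/32, -1/64, -1/128, -1/256, -1/512, -1/1024 } R={ -1/2048, 0 } = -3/4096
step 14: add R to get RBBBBBBBBBBBRR; options L={ -1, -1/2, -1/4, -1/8, -1/16, -1/32, -1/64, -1/128, -1/256, -1/512, -1/1024 } R={ -3/4096, -1/2048, 0 } = -7/8192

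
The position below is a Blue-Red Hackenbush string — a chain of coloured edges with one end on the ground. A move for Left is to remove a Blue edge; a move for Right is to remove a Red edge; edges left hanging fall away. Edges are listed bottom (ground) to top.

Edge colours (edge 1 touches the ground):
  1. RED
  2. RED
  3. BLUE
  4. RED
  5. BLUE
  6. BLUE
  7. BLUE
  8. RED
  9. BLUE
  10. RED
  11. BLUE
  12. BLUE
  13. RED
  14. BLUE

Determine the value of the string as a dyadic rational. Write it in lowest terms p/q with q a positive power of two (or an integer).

-6309/4096

value(R) = { ∅ | 0 } = -1
value(RR) = { ∅ | -1, 0 } = -2
value(RRB) = { -2 | -1, 0 } = -3/2
value(RRBR) = { -2 | -3/2, -1, 0 } = -7/4
value(RRBRB) = { -2, -7/4 | -3/2, -1, 0 } = -13/8
value(RRBRBB) = { -2, -7/4, -13/8 | -3/2, -1, 0 } = -25/16
value(RRBRBBB) = { -2, -7/4, -13/8, -25/16 | -3/2, -1, 0 } = -49/32
value(RRBRBBBR) = { -2, -7/4, -13/8, -25/16 | -49/32, -3/2, -1, 0 } = -99/64
value(RRBRBBBRB) = { -2, -7/4, -13/8, -25/16, -99/64 | -49/32, -3/2, -1, 0 } = -197/128
value(RRBRBBBRBR) = { -2, -7/4, -13/8, -25/16, -99/64 | -197/128, -49/32, -3/2, -1, 0 } = -395/256
value(RRBRBBBRBRB) = { -2, -7/4, -13/8, -25/16, -99/64, -395/256 | -197/128, -49/32, -3/2, -1, 0 } = -789/512
value(RRBRBBBRBRBB) = { -2, -7/4, -13/8, -25/16, -99/64, -395/256, -789/512 | -197/128, -49/32, -3/2, -1, 0 } = -1577/1024
value(RRBRBBBRBRBBR) = { -2, -7/4, -13/8, -25/16, -99/64, -395/256, -789/512 | -1577/1024, -197/128, -49/32, -3/2, -1, 0 } = -3155/2048
value(RRBRBBBRBRBBRB) = { -2, -7/4, -13/8, -25/16, -99/64, -395/256, -789/512, -3155/2048 | -1577/1024, -197/128, -49/32, -3/2, -1, 0 } = -6309/4096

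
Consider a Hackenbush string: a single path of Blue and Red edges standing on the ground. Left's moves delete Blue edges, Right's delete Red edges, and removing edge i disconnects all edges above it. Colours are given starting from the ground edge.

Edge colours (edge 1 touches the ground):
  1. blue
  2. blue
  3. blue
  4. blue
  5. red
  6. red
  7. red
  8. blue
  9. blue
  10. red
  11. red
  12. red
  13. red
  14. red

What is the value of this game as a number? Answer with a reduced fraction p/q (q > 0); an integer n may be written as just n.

3265/1024

Build G(s[:k]) for k = 1..14, string s = blue blue blue blue red red red blue blue red red red red red.
edge 1 of 14 (blue): { 0 | · } -> 1
edge 2 of 14 (blue): { 0 1 | · } -> 2
edge 3 of 14 (blue): { 0 1 2 | · } -> 3
edge 4 of 14 (blue): { 0 1 2 3 | · } -> 4
edge 5 of 14 (red): { 0 1 2 3 | 4 } -> 7/2
edge 6 of 14 (red): { 0 1 2 3 | 7/2 4 } -> 13/4
edge 7 of 14 (red): { 0 1 2 3 | 13/4 7/2 4 } -> 25/8
edge 8 of 14 (blue): { 0 1 2 3 25/8 | 13/4 7/2 4 } -> 51/16
edge 9 of 14 (blue): { 0 1 2 3 25/8 51/16 | 13/4 7/2 4 } -> 103/32
edge 10 of 14 (red): { 0 1 2 3 25/8 51/16 | 103/32 13/4 7/2 4 } -> 205/64
edge 11 of 14 (red): { 0 1 2 3 25/8 51/16 | 205/64 103/32 13/4 7/2 4 } -> 409/128
edge 12 of 14 (red): { 0 1 2 3 25/8 51/16 | 409/128 205/64 103/32 13/4 7/2 4 } -> 817/256
edge 13 of 14 (red): { 0 1 2 3 25/8 51/16 | 817/256 409/128 205/64 103/32 13/4 7/2 4 } -> 1633/512
edge 14 of 14 (red): { 0 1 2 3 25/8 51/16 | 1633/512 817/256 409/128 205/64 103/32 13/4 7/2 4 } -> 3265/1024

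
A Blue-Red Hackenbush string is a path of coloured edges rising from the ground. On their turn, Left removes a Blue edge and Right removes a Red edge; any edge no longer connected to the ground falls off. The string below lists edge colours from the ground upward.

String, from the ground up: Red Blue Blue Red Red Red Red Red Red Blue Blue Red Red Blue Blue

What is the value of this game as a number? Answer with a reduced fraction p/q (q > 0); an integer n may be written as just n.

-8089/16384

Build G(s[:k]) for k = 1..15, string s = Red Blue Blue Red Red Red Red Red Red Blue Blue Red Red Blue Blue.
1 of 15 · R · max L −∞ · min R 0 => -1
2 of 15 · RB · max L -1 · min R 0 => -1/2
3 of 15 · RBB · max L -1/2 · min R 0 => -1/4
4 of 15 · RBBR · max L -1/2 · min R -1/4 => -3/8
5 of 15 · RBBRR · max L -1/2 · min R -3/8 => -7/16
6 of 15 · RBBRRR · max L -1/2 · min R -7/16 => -15/32
7 of 15 · RBBRRRR · max L -1/2 · min R -15/32 => -31/64
8 of 15 · RBBRRRRR · max L -1/2 · min R -31/64 => -63/128
9 of 15 · RBBRRRRRR · max L -1/2 · min R -63/128 => -127/256
10 of 15 · RBBRRRRRRB · max L -127/256 · min R -63/128 => -253/512
11 of 15 · RBBRRRRRRBB · max L -253/512 · min R -63/128 => -505/1024
12 of 15 · RBBRRRRRRBBR · max L -253/512 · min R -505/1024 => -1011/2048
13 of 15 · RBBRRRRRRBBRR · max L -253/512 · min R -1011/2048 => -2023/4096
14 of 15 · RBBRRRRRRBBRRB · max L -2023/4096 · min R -1011/2048 => -4045/8192
15 of 15 · RBBRRRRRRBBRRBB · max L -4045/8192 · min R -1011/2048 => -8089/16384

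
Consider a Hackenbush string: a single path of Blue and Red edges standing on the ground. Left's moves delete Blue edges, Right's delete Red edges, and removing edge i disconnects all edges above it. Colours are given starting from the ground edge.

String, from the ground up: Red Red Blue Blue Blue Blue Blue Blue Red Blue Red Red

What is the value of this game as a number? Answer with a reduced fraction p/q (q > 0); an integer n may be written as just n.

-1047/1024

Build value(s[:k]) for k = 1..12, string s = Red Red Blue Blue Blue Blue Blue Blue Red Blue Red Red.
step 1: add Red to get R; options L={ — } R={ 0 } => -1
step 2: add Red to get RR; options L={ — } R={ -1; 0 } => -2
step 3: add Blue to get RRB; options L={ -2 } R={ -1; 0 } => -3/2
step 4: add Blue to get RRBB; options L={ -2; -3/2 } R={ -1; 0 } => -5/4
step 5: add Blue to get RRBBB; options L={ -2; -3/2; -5/4 } R={ -1; 0 } => -9/8
step 6: add Blue to get RRBBBB; options L={ -2; -3/2; -5/4; -9/8 } R={ -1; 0 } => -17/16
step 7: add Blue to get RRBBBBB; options L={ -2; -3/2; -5/4; -9/8; -17/16 } R={ -1; 0 } => -33/32
step 8: add Blue to get RRBBBBBB; options L={ -2; -3/2; -5/4; -9/8; -17/16; -33/32 } R={ -1; 0 } => -65/64
step 9: add Red to get RRBBBBBBR; options L={ -2; -3/2; -5/4; -9/8; -17/16; -33/32 } R={ -65/64; -1; 0 } => -131/128
step 10: add Blue to get RRBBBBBBRB; options L={ -2; -3/2; -5/4; -9/8; -17/16; -33/32; -131/128 } R={ -65/64; -1; 0 } => -261/256
step 11: add Red to get RRBBBBBBRBR; options L={ -2; -3/2; -5/4; -9/8; -17/16; -33/32; -131/128 } R={ -261/256; -65/64; -1; 0 } => -523/512
step 12: add Red to get RRBBBBBBRBRR; options L={ -2; -3/2; -5/4; -9/8; -17/16; -33/32; -131/128 } R={ -523/512; -261/256; -65/64; -1; 0 } => -1047/1024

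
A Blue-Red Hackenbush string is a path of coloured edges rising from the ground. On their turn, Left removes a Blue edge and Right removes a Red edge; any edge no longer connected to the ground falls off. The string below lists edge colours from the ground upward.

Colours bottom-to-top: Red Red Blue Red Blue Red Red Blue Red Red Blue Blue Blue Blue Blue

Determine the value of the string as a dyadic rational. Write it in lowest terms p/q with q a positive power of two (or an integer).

-14017/8192

Build G(s[:k]) for k = 1..15, string s = Red Red Blue Red Blue Red Red Blue Red Red Blue Blue Blue Blue Blue.
step 1: add Red to get R; options L={  } R={ 0 } -> -1
step 2: add Red to get RR; options L={  } R={ -1,0 } -> -2
step 3: add Blue to get RRB; options L={ -2 } R={ -1,0 } -> -3/2
step 4: add Red to get RRBR; options L={ -2 } R={ -3/2,-1,0 } -> -7/4
step 5: add Blue to get RRBRB; options L={ -2,-7/4 } R={ -3/2,-1,0 } -> -13/8
step 6: add Red to get RRBRBR; options L={ -2,-7/4 } R={ -13/8,-3/2,-1,0 } -> -27/16
step 7: add Red to get RRBRBRR; options L={ -2,-7/4 } R={ -27/16,-13/8,-3/2,-1,0 } -> -55/32
step 8: add Blue to get RRBRBRRB; options L={ -2,-7/4,-55/32 } R={ -27/16,-13/8,-3/2,-1,0 } -> -109/64
step 9: add Red to get RRBRBRRBR; options L={ -2,-7/4,-55/32 } R={ -109/64,-27/16,-13/8,-3/2,-1,0 } -> -219/128
step 10: add Red to get RRBRBRRBRR; options L={ -2,-7/4,-55/32 } R={ -219/128,-109/64,-27/16,-13/8,-3/2,-1,0 } -> -439/256
step 11: add Blue to get RRBRBRRBRRB; options L={ -2,-7/4,-55/32,-439/256 } R={ -219/128,-109/64,-27/16,-13/8,-3/2,-1,0 } -> -877/512
step 12: add Blue to get RRBRBRRBRRBB; options L={ -2,-7/4,-55/32,-439/256,-877/512 } R={ -219/128,-109/64,-27/16,-13/8,-3/2,-1,0 } -> -1753/1024
step 13: add Blue to get RRBRBRRBRRBBB; options L={ -2,-7/4,-55/32,-439/256,-877/512,-1753/1024 } R={ -219/128,-109/64,-27/16,-13/8,-3/2,-1,0 } -> -3505/2048
step 14: add Blue to get RRBRBRRBRRBBBB; options L={ -2,-7/4,-55/32,-439/256,-877/512,-1753/1024,-3505/2048 } R={ -219/128,-109/64,-27/16,-13/8,-3/2,-1,0 } -> -7009/4096
step 15: add Blue to get RRBRBRRBRRBBBBB; options L={ -2,-7/4,-55/32,-439/256,-877/512,-1753/1024,-3505/2048,-7009/4096 } R={ -219/128,-109/64,-27/16,-13/8,-3/2,-1,0 } -> -14017/8192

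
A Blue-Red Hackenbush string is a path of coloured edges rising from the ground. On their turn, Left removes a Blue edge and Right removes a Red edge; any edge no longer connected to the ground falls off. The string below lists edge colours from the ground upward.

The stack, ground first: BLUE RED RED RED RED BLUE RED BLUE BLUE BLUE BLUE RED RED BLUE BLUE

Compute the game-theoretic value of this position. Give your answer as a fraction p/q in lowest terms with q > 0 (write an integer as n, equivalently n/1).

Build G(s[:k]) for k = 1..15, string s = BLUE RED RED RED RED BLUE RED BLUE BLUE BLUE BLUE RED RED BLUE BLUE.
edge 1 of 15 (BLUE): { 0 | (no moves) } so 1
edge 2 of 15 (RED): { 0 | 1 } so 1/2
edge 3 of 15 (RED): { 0 | 1/2 1 } so 1/4
edge 4 of 15 (RED): { 0 | 1/4 1/2 1 } so 1/8
edge 5 of 15 (RED): { 0 | 1/8 1/4 1/2 1 } so 1/16
edge 6 of 15 (BLUE): { 0 1/16 | 1/8 1/4 1/2 1 } so 3/32
edge 7 of 15 (RED): { 0 1/16 | 3/32 1/8 1/4 1/2 1 } so 5/64
edge 8 of 15 (BLUE): { 0 1/16 5/64 | 3/32 1/8 1/4 1/2 1 } so 11/128
edge 9 of 15 (BLUE): { 0 1/16 5/64 11/128 | 3/32 1/8 1/4 1/2 1 } so 23/256
edge 10 of 15 (BLUE): { 0 1/16 5/64 11/128 23/256 | 3/32 1/8 1/4 1/2 1 } so 47/512
edge 11 of 15 (BLUE): { 0 1/16 5/64 11/128 23/256 47/512 | 3/32 1/8 1/4 1/2 1 } so 95/1024
edge 12 of 15 (RED): { 0 1/16 5/64 11/128 23/256 47/512 | 95/1024 3/32 1/8 1/4 1/2 1 } so 189/2048
edge 13 of 15 (RED): { 0 1/16 5/64 11/128 23/256 47/512 | 189/2048 95/1024 3/32 1/8 1/4 1/2 1 } so 377/4096
edge 14 of 15 (BLUE): { 0 1/16 5/64 11/128 23/256 47/512 377/4096 | 189/2048 95/1024 3/32 1/8 1/4 1/2 1 } so 755/8192
edge 15 of 15 (BLUE): { 0 1/16 5/64 11/128 23/256 47/512 377/4096 755/8192 | 189/2048 95/1024 3/32 1/8 1/4 1/2 1 } so 1511/16384

1511/16384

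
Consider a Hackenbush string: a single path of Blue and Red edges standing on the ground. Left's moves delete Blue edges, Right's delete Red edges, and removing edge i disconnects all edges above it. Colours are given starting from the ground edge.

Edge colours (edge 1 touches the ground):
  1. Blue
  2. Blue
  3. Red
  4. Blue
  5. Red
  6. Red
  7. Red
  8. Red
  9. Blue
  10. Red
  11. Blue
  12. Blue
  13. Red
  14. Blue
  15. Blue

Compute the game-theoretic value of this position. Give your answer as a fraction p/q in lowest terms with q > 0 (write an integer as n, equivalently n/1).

Recurse on prefixes of the 15-edge string Blue Blue Red Blue Red Red Red Red Blue Red Blue Blue Red Blue Blue:
edge 1 of 15 (Blue): { 0 | · } — 1
edge 2 of 15 (Blue): { 0, 1 | · } — 2
edge 3 of 15 (Red): { 0, 1 | 2 } — 3/2
edge 4 of 15 (Blue): { 0, 1, 3/2 | 2 } — 7/4
edge 5 of 15 (Red): { 0, 1, 3/2 | 7/4, 2 } — 13/8
edge 6 of 15 (Red): { 0, 1, 3/2 | 13/8, 7/4, 2 } — 25/16
edge 7 of 15 (Red): { 0, 1, 3/2 | 25/16, 13/8, 7/4, 2 } — 49/32
edge 8 of 15 (Red): { 0, 1, 3/2 | 49/32, 25/16, 13/8, 7/4, 2 } — 97/64
edge 9 of 15 (Blue): { 0, 1, 3/2, 97/64 | 49/32, 25/16, 13/8, 7/4, 2 } — 195/128
edge 10 of 15 (Red): { 0, 1, 3/2, 97/64 | 195/128, 49/32, 25/16, 13/8, 7/4, 2 } — 389/256
edge 11 of 15 (Blue): { 0, 1, 3/2, 97/64, 389/256 | 195/128, 49/32, 25/16, 13/8, 7/4, 2 } — 779/512
edge 12 of 15 (Blue): { 0, 1, 3/2, 97/64, 389/256, 779/512 | 195/128, 49/32, 25/16, 13/8, 7/4, 2 } — 1559/1024
edge 13 of 15 (Red): { 0, 1, 3/2, 97/64, 389/256, 779/512 | 1559/1024, 195/128, 49/32, 25/16, 13/8, 7/4, 2 } — 3117/2048
edge 14 of 15 (Blue): { 0, 1, 3/2, 97/64, 389/256, 779/512, 3117/2048 | 1559/1024, 195/128, 49/32, 25/16, 13/8, 7/4, 2 } — 6235/4096
edge 15 of 15 (Blue): { 0, 1, 3/2, 97/64, 389/256, 779/512, 3117/2048, 6235/4096 | 1559/1024, 195/128, 49/32, 25/16, 13/8, 7/4, 2 } — 12471/8192

12471/8192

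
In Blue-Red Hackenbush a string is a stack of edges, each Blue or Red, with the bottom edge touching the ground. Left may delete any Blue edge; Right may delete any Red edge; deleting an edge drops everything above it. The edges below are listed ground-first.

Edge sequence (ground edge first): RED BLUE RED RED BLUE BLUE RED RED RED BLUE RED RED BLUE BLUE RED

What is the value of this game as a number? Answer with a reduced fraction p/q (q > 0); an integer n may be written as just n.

Recurse on prefixes of the 15-edge string RED BLUE RED RED BLUE BLUE RED RED RED BLUE RED RED BLUE BLUE RED:
val_1 [R]  L=[none]  R=[0]  -> -1
val_2 [RB]  L=[-1]  R=[0]  -> -1/2
val_3 [RBR]  L=[-1]  R=[-1/2 0]  -> -3/4
val_4 [RBRR]  L=[-1]  R=[-3/4 -1/2 0]  -> -7/8
val_5 [RBRRB]  L=[-1 -7/8]  R=[-3/4 -1/2 0]  -> -13/16
val_6 [RBRRBB]  L=[-1 -7/8 -13/16]  R=[-3/4 -1/2 0]  -> -25/32
val_7 [RBRRBBR]  L=[-1 -7/8 -13/16]  R=[-25/32 -3/4 -1/2 0]  -> -51/64
val_8 [RBRRBBRR]  L=[-1 -7/8 -13/16]  R=[-51/64 -25/32 -3/4 -1/2 0]  -> -103/128
val_9 [RBRRBBRRR]  L=[-1 -7/8 -13/16]  R=[-103/128 -51/64 -25/32 -3/4 -1/2 0]  -> -207/256
val_10 [RBRRBBRRRB]  L=[-1 -7/8 -13/16 -207/256]  R=[-103/128 -51/64 -25/32 -3/4 -1/2 0]  -> -413/512
val_11 [RBRRBBRRRBR]  L=[-1 -7/8 -13/16 -207/256]  R=[-413/512 -103/128 -51/64 -25/32 -3/4 -1/2 0]  -> -827/1024
val_12 [RBRRBBRRRBRR]  L=[-1 -7/8 -13/16 -207/256]  R=[-827/1024 -413/512 -103/128 -51/64 -25/32 -3/4 -1/2 0]  -> -1655/2048
val_13 [RBRRBBRRRBRRB]  L=[-1 -7/8 -13/16 -207/256 -1655/2048]  R=[-827/1024 -413/512 -103/128 -51/64 -25/32 -3/4 -1/2 0]  -> -3309/4096
val_14 [RBRRBBRRRBRRBB]  L=[-1 -7/8 -13/16 -207/256 -1655/2048 -3309/4096]  R=[-827/1024 -413/512 -103/128 -51/64 -25/32 -3/4 -1/2 0]  -> -6617/8192
val_15 [RBRRBBRRRBRRBBR]  L=[-1 -7/8 -13/16 -207/256 -1655/2048 -3309/4096]  R=[-6617/8192 -827/1024 -413/512 -103/128 -51/64 -25/32 -3/4 -1/2 0]  -> -13235/16384

-13235/16384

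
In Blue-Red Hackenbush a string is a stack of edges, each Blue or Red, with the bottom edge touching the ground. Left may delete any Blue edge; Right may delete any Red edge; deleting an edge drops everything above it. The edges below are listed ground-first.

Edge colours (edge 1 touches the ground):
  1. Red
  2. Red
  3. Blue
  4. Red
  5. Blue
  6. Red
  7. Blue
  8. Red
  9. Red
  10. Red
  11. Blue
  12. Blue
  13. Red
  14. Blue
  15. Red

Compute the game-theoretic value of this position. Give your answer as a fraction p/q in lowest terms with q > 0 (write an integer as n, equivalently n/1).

-13771/8192

g(R) = { ∅ | 0 } → -1
g(RR) = { ∅ | -1; 0 } → -2
g(RRB) = { -2 | -1; 0 } → -3/2
g(RRBR) = { -2 | -3/2; -1; 0 } → -7/4
g(RRBRB) = { -2; -7/4 | -3/2; -1; 0 } → -13/8
g(RRBRBR) = { -2; -7/4 | -13/8; -3/2; -1; 0 } → -27/16
g(RRBRBRB) = { -2; -7/4; -27/16 | -13/8; -3/2; -1; 0 } → -53/32
g(RRBRBRBR) = { -2; -7/4; -27/16 | -53/32; -13/8; -3/2; -1; 0 } → -107/64
g(RRBRBRBRR) = { -2; -7/4; -27/16 | -107/64; -53/32; -13/8; -3/2; -1; 0 } → -215/128
g(RRBRBRBRRR) = { -2; -7/4; -27/16 | -215/128; -107/64; -53/32; -13/8; -3/2; -1; 0 } → -431/256
g(RRBRBRBRRRB) = { -2; -7/4; -27/16; -431/256 | -215/128; -107/64; -53/32; -13/8; -3/2; -1; 0 } → -861/512
g(RRBRBRBRRRBB) = { -2; -7/4; -27/16; -431/256; -861/512 | -215/128; -107/64; -53/32; -13/8; -3/2; -1; 0 } → -1721/1024
g(RRBRBRBRRRBBR) = { -2; -7/4; -27/16; -431/256; -861/512 | -1721/1024; -215/128; -107/64; -53/32; -13/8; -3/2; -1; 0 } → -3443/2048
g(RRBRBRBRRRBBRB) = { -2; -7/4; -27/16; -431/256; -861/512; -3443/2048 | -1721/1024; -215/128; -107/64; -53/32; -13/8; -3/2; -1; 0 } → -6885/4096
g(RRBRBRBRRRBBRBR) = { -2; -7/4; -27/16; -431/256; -861/512; -3443/2048 | -6885/4096; -1721/1024; -215/128; -107/64; -53/32; -13/8; -3/2; -1; 0 } → -13771/8192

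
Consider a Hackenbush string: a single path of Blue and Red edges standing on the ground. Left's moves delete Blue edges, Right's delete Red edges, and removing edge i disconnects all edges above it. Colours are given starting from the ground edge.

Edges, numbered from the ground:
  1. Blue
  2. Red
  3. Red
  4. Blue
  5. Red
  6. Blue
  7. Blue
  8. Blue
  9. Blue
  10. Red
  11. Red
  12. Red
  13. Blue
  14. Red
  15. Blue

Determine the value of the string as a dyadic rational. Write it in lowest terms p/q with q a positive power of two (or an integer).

Recurse on prefixes of the 15-edge string Blue Red Red Blue Red Blue Blue Blue Blue Red Red Red Blue Red Blue:
B: Left { 0 }, Right {  } gives simplest 1
BR: Left { 0 }, Right { 1 } gives simplest 1/2
BRR: Left { 0 }, Right { 1/2, 1 } gives simplest 1/4
BRRB: Left { 0, 1/4 }, Right { 1/2, 1 } gives simplest 3/8
BRRBR: Left { 0, 1/4 }, Right { 3/8, 1/2, 1 } gives simplest 5/16
BRRBRB: Left { 0, 1/4, 5/16 }, Right { 3/8, 1/2, 1 } gives simplest 11/32
BRRBRBB: Left { 0, 1/4, 5/16, 11/32 }, Right { 3/8, 1/2, 1 } gives simplest 23/64
BRRBRBBB: Left { 0, 1/4, 5/16, 11/32, 23/64 }, Right { 3/8, 1/2, 1 } gives simplest 47/128
BRRBRBBBB: Left { 0, 1/4, 5/16, 11/32, 23/64, 47/128 }, Right { 3/8, 1/2, 1 } gives simplest 95/256
BRRBRBBBBR: Left { 0, 1/4, 5/16, 11/32, 23/64, 47/128 }, Right { 95/256, 3/8, 1/2, 1 } gives simplest 189/512
BRRBRBBBBRR: Left { 0, 1/4, 5/16, 11/32, 23/64, 47/128 }, Right { 189/512, 95/256, 3/8, 1/2, 1 } gives simplest 377/1024
BRRBRBBBBRRR: Left { 0, 1/4, 5/16, 11/32, 23/64, 47/128 }, Right { 377/1024, 189/512, 95/256, 3/8, 1/2, 1 } gives simplest 753/2048
BRRBRBBBBRRRB: Left { 0, 1/4, 5/16, 11/32, 23/64, 47/128, 753/2048 }, Right { 377/1024, 189/512, 95/256, 3/8, 1/2, 1 } gives simplest 1507/4096
BRRBRBBBBRRRBR: Left { 0, 1/4, 5/16, 11/32, 23/64, 47/128, 753/2048 }, Right { 1507/4096, 377/1024, 189/512, 95/256, 3/8, 1/2, 1 } gives simplest 3013/8192
BRRBRBBBBRRRBRB: Left { 0, 1/4, 5/16, 11/32, 23/64, 47/128, 753/2048, 3013/8192 }, Right { 1507/4096, 377/1024, 189/512, 95/256, 3/8, 1/2, 1 } gives simplest 6027/16384

6027/16384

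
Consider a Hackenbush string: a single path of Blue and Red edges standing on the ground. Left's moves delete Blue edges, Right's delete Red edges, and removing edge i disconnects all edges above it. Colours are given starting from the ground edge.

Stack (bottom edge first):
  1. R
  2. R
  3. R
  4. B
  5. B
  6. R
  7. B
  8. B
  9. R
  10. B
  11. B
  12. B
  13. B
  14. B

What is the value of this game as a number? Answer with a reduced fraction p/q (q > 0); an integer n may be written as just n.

Prefix values for R R R B B R B B R B B B B B via {L|R} + simplicity:
1 of 14 · R · max L −∞ · min R 0 — -1
2 of 14 · RR · max L −∞ · min R -1 — -2
3 of 14 · RRR · max L −∞ · min R -2 — -3
4 of 14 · RRRB · max L -3 · min R -2 — -5/2
5 of 14 · RRRBB · max L -5/2 · min R -2 — -9/4
6 of 14 · RRRBBR · max L -5/2 · min R -9/4 — -19/8
7 of 14 · RRRBBRB · max L -19/8 · min R -9/4 — -37/16
8 of 14 · RRRBBRBB · max L -37/16 · min R -9/4 — -73/32
9 of 14 · RRRBBRBBR · max L -37/16 · min R -73/32 — -147/64
10 of 14 · RRRBBRBBRB · max L -147/64 · min R -73/32 — -293/128
11 of 14 · RRRBBRBBRBB · max L -293/128 · min R -73/32 — -585/256
12 of 14 · RRRBBRBBRBBB · max L -585/256 · min R -73/32 — -1169/512
13 of 14 · RRRBBRBBRBBBB · max L -1169/512 · min R -73/32 — -2337/1024
14 of 14 · RRRBBRBBRBBBBB · max L -2337/1024 · min R -73/32 — -4673/2048

-4673/2048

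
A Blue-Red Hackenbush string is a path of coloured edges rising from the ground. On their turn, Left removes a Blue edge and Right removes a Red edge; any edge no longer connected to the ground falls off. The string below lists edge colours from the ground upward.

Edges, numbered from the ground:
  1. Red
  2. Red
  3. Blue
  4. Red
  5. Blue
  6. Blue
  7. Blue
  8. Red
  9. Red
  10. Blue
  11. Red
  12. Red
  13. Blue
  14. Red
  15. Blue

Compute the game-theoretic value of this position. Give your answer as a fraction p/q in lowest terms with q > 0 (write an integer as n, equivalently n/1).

-12725/8192

Prefix values for Red Red Blue Red Blue Blue Blue Red Red Blue Red Red Blue Red Blue via {L|R} + simplicity:
G_1 [R]  L=[—]  R=[0]  => -1
G_2 [RR]  L=[—]  R=[-1, 0]  => -2
G_3 [RRB]  L=[-2]  R=[-1, 0]  => -3/2
G_4 [RRBR]  L=[-2]  R=[-3/2, -1, 0]  => -7/4
G_5 [RRBRB]  L=[-2, -7/4]  R=[-3/2, -1, 0]  => -13/8
G_6 [RRBRBB]  L=[-2, -7/4, -13/8]  R=[-3/2, -1, 0]  => -25/16
G_7 [RRBRBBB]  L=[-2, -7/4, -13/8, -25/16]  R=[-3/2, -1, 0]  => -49/32
G_8 [RRBRBBBR]  L=[-2, -7/4, -13/8, -25/16]  R=[-49/32, -3/2, -1, 0]  => -99/64
G_9 [RRBRBBBRR]  L=[-2, -7/4, -13/8, -25/16]  R=[-99/64, -49/32, -3/2, -1, 0]  => -199/128
G_10 [RRBRBBBRRB]  L=[-2, -7/4, -13/8, -25/16, -199/128]  R=[-99/64, -49/32, -3/2, -1, 0]  => -397/256
G_11 [RRBRBBBRRBR]  L=[-2, -7/4, -13/8, -25/16, -199/128]  R=[-397/256, -99/64, -49/32, -3/2, -1, 0]  => -795/512
G_12 [RRBRBBBRRBRR]  L=[-2, -7/4, -13/8, -25/16, -199/128]  R=[-795/512, -397/256, -99/64, -49/32, -3/2, -1, 0]  => -1591/1024
G_13 [RRBRBBBRRBRRB]  L=[-2, -7/4, -13/8, -25/16, -199/128, -1591/1024]  R=[-795/512, -397/256, -99/64, -49/32, -3/2, -1, 0]  => -3181/2048
G_14 [RRBRBBBRRBRRBR]  L=[-2, -7/4, -13/8, -25/16, -199/128, -1591/1024]  R=[-3181/2048, -795/512, -397/256, -99/64, -49/32, -3/2, -1, 0]  => -6363/4096
G_15 [RRBRBBBRRBRRBRB]  L=[-2, -7/4, -13/8, -25/16, -199/128, -1591/1024, -6363/4096]  R=[-3181/2048, -795/512, -397/256, -99/64, -49/32, -3/2, -1, 0]  => -12725/8192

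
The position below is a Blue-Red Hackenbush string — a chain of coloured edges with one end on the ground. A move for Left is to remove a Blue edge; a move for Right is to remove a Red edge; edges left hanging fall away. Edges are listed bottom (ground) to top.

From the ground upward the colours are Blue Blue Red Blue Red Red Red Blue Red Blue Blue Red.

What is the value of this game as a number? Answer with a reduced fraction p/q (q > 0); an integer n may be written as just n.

1581/1024

edge 1 of 12 (Blue): { 0 |  } = 1
edge 2 of 12 (Blue): { 0 1 |  } = 2
edge 3 of 12 (Red): { 0 1 | 2 } = 3/2
edge 4 of 12 (Blue): { 0 1 3/2 | 2 } = 7/4
edge 5 of 12 (Red): { 0 1 3/2 | 7/4 2 } = 13/8
edge 6 of 12 (Red): { 0 1 3/2 | 13/8 7/4 2 } = 25/16
edge 7 of 12 (Red): { 0 1 3/2 | 25/16 13/8 7/4 2 } = 49/32
edge 8 of 12 (Blue): { 0 1 3/2 49/32 | 25/16 13/8 7/4 2 } = 99/64
edge 9 of 12 (Red): { 0 1 3/2 49/32 | 99/64 25/16 13/8 7/4 2 } = 197/128
edge 10 of 12 (Blue): { 0 1 3/2 49/32 197/128 | 99/64 25/16 13/8 7/4 2 } = 395/256
edge 11 of 12 (Blue): { 0 1 3/2 49/32 197/128 395/256 | 99/64 25/16 13/8 7/4 2 } = 791/512
edge 12 of 12 (Red): { 0 1 3/2 49/32 197/128 395/256 | 791/512 99/64 25/16 13/8 7/4 2 } = 1581/1024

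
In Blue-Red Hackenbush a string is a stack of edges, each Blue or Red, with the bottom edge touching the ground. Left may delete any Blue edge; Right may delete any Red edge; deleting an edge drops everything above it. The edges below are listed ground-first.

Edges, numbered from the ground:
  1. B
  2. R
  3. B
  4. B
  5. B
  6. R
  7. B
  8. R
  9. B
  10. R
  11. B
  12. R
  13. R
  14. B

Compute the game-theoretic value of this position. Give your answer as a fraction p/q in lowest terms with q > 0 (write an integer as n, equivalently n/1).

7507/8192

Build value(s[:k]) for k = 1..14, string s = B R B B B R B R B R B R R B.
value_1 [B]  L=[0]  R=[(no moves)]  -> 1
value_2 [BR]  L=[0]  R=[1]  -> 1/2
value_3 [BRB]  L=[0, 1/2]  R=[1]  -> 3/4
value_4 [BRBB]  L=[0, 1/2, 3/4]  R=[1]  -> 7/8
value_5 [BRBBB]  L=[0, 1/2, 3/4, 7/8]  R=[1]  -> 15/16
value_6 [BRBBBR]  L=[0, 1/2, 3/4, 7/8]  R=[15/16, 1]  -> 29/32
value_7 [BRBBBRB]  L=[0, 1/2, 3/4, 7/8, 29/32]  R=[15/16, 1]  -> 59/64
value_8 [BRBBBRBR]  L=[0, 1/2, 3/4, 7/8, 29/32]  R=[59/64, 15/16, 1]  -> 117/128
value_9 [BRBBBRBRB]  L=[0, 1/2, 3/4, 7/8, 29/32, 117/128]  R=[59/64, 15/16, 1]  -> 235/256
value_10 [BRBBBRBRBR]  L=[0, 1/2, 3/4, 7/8, 29/32, 117/128]  R=[235/256, 59/64, 15/16, 1]  -> 469/512
value_11 [BRBBBRBRBRB]  L=[0, 1/2, 3/4, 7/8, 29/32, 117/128, 469/512]  R=[235/256, 59/64, 15/16, 1]  -> 939/1024
value_12 [BRBBBRBRBRBR]  L=[0, 1/2, 3/4, 7/8, 29/32, 117/128, 469/512]  R=[939/1024, 235/256, 59/64, 15/16, 1]  -> 1877/2048
value_13 [BRBBBRBRBRBRR]  L=[0, 1/2, 3/4, 7/8, 29/32, 117/128, 469/512]  R=[1877/2048, 939/1024, 235/256, 59/64, 15/16, 1]  -> 3753/4096
value_14 [BRBBBRBRBRBRRB]  L=[0, 1/2, 3/4, 7/8, 29/32, 117/128, 469/512, 3753/4096]  R=[1877/2048, 939/1024, 235/256, 59/64, 15/16, 1]  -> 7507/8192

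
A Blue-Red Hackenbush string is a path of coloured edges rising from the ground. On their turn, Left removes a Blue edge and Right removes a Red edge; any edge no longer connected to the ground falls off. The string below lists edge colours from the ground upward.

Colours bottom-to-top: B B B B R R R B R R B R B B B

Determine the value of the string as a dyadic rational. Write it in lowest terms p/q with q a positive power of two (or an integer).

Recurse on prefixes of the 15-edge string B B B B R R R B R R B R B B B:
v(B) = { 0 | — } so 1
v(BB) = { 0, 1 | — } so 2
v(BBB) = { 0, 1, 2 | — } so 3
v(BBBB) = { 0, 1, 2, 3 | — } so 4
v(BBBBR) = { 0, 1, 2, 3 | 4 } so 7/2
v(BBBBRR) = { 0, 1, 2, 3 | 7/2, 4 } so 13/4
v(BBBBRRR) = { 0, 1, 2, 3 | 13/4, 7/2, 4 } so 25/8
v(BBBBRRRB) = { 0, 1, 2, 3, 25/8 | 13/4, 7/2, 4 } so 51/16
v(BBBBRRRBR) = { 0, 1, 2, 3, 25/8 | 51/16, 13/4, 7/2, 4 } so 101/32
v(BBBBRRRBRR) = { 0, 1, 2, 3, 25/8 | 101/32, 51/16, 13/4, 7/2, 4 } so 201/64
v(BBBBRRRBRRB) = { 0, 1, 2, 3, 25/8, 201/64 | 101/32, 51/16, 13/4, 7/2, 4 } so 403/128
v(BBBBRRRBRRBR) = { 0, 1, 2, 3, 25/8, 201/64 | 403/128, 101/32, 51/16, 13/4, 7/2, 4 } so 805/256
v(BBBBRRRBRRBRB) = { 0, 1, 2, 3, 25/8, 201/64, 805/256 | 403/128, 101/32, 51/16, 13/4, 7/2, 4 } so 1611/512
v(BBBBRRRBRRBRBB) = { 0, 1, 2, 3, 25/8, 201/64, 805/256, 1611/512 | 403/128, 101/32, 51/16, 13/4, 7/2, 4 } so 3223/1024
v(BBBBRRRBRRBRBBB) = { 0, 1, 2, 3, 25/8, 201/64, 805/256, 1611/512, 3223/1024 | 403/128, 101/32, 51/16, 13/4, 7/2, 4 } so 6447/2048

6447/2048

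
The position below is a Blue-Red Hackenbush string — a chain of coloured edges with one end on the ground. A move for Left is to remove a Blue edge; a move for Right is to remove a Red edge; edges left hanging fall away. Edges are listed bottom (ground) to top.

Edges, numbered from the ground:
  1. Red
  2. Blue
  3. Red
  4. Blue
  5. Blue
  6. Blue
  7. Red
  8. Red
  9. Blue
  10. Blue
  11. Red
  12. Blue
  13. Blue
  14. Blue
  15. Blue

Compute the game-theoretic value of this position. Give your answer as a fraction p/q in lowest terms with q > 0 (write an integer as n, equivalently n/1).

-8993/16384

Build v(s[:k]) for k = 1..15, string s = Red Blue Red Blue Blue Blue Red Red Blue Blue Red Blue Blue Blue Blue.
step 1: add Red to get R; options L={  } R={ 0 } gives -1
step 2: add Blue to get RB; options L={ -1 } R={ 0 } gives -1/2
step 3: add Red to get RBR; options L={ -1 } R={ -1/2,0 } gives -3/4
step 4: add Blue to get RBRB; options L={ -1,-3/4 } R={ -1/2,0 } gives -5/8
step 5: add Blue to get RBRBB; options L={ -1,-3/4,-5/8 } R={ -1/2,0 } gives -9/16
step 6: add Blue to get RBRBBB; options L={ -1,-3/4,-5/8,-9/16 } R={ -1/2,0 } gives -17/32
step 7: add Red to get RBRBBBR; options L={ -1,-3/4,-5/8,-9/16 } R={ -17/32,-1/2,0 } gives -35/64
step 8: add Red to get RBRBBBRR; options L={ -1,-3/4,-5/8,-9/16 } R={ -35/64,-17/32,-1/2,0 } gives -71/128
step 9: add Blue to get RBRBBBRRB; options L={ -1,-3/4,-5/8,-9/16,-71/128 } R={ -35/64,-17/32,-1/2,0 } gives -141/256
step 10: add Blue to get RBRBBBRRBB; options L={ -1,-3/4,-5/8,-9/16,-71/128,-141/256 } R={ -35/64,-17/32,-1/2,0 } gives -281/512
step 11: add Red to get RBRBBBRRBBR; options L={ -1,-3/4,-5/8,-9/16,-71/128,-141/256 } R={ -281/512,-35/64,-17/32,-1/2,0 } gives -563/1024
step 12: add Blue to get RBRBBBRRBBRB; options L={ -1,-3/4,-5/8,-9/16,-71/128,-141/256,-563/1024 } R={ -281/512,-35/64,-17/32,-1/2,0 } gives -1125/2048
step 13: add Blue to get RBRBBBRRBBRBB; options L={ -1,-3/4,-5/8,-9/16,-71/128,-141/256,-563/1024,-1125/2048 } R={ -281/512,-35/64,-17/32,-1/2,0 } gives -2249/4096
step 14: add Blue to get RBRBBBRRBBRBBB; options L={ -1,-3/4,-5/8,-9/16,-71/128,-141/256,-563/1024,-1125/2048,-2249/4096 } R={ -281/512,-35/64,-17/32,-1/2,0 } gives -4497/8192
step 15: add Blue to get RBRBBBRRBBRBBBB; options L={ -1,-3/4,-5/8,-9/16,-71/128,-141/256,-563/1024,-1125/2048,-2249/4096,-4497/8192 } R={ -281/512,-35/64,-17/32,-1/2,0 } gives -8993/16384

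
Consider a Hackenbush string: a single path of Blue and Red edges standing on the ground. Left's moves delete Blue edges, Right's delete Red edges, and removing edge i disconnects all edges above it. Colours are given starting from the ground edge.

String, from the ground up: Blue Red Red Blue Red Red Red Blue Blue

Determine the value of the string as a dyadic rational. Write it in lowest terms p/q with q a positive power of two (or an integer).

value_1 [B]  L=[0]  R=[none]  ⇒ 1
value_2 [BR]  L=[0]  R=[1]  ⇒ 1/2
value_3 [BRR]  L=[0]  R=[1/2; 1]  ⇒ 1/4
value_4 [BRRB]  L=[0; 1/4]  R=[1/2; 1]  ⇒ 3/8
value_5 [BRRBR]  L=[0; 1/4]  R=[3/8; 1/2; 1]  ⇒ 5/16
value_6 [BRRBRR]  L=[0; 1/4]  R=[5/16; 3/8; 1/2; 1]  ⇒ 9/32
value_7 [BRRBRRR]  L=[0; 1/4]  R=[9/32; 5/16; 3/8; 1/2; 1]  ⇒ 17/64
value_8 [BRRBRRRB]  L=[0; 1/4; 17/64]  R=[9/32; 5/16; 3/8; 1/2; 1]  ⇒ 35/128
value_9 [BRRBRRRBB]  L=[0; 1/4; 17/64; 35/128]  R=[9/32; 5/16; 3/8; 1/2; 1]  ⇒ 71/256

71/256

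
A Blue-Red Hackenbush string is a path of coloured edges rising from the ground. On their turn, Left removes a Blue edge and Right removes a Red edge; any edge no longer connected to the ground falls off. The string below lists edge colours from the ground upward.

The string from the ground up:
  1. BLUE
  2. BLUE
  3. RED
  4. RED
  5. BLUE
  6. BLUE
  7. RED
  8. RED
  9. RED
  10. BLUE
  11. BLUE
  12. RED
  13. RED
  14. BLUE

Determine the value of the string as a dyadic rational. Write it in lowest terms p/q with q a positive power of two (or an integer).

5683/4096

Build val(s[:k]) for k = 1..14, string s = BLUE BLUE RED RED BLUE BLUE RED RED RED BLUE BLUE RED RED BLUE.
step 1: add BLUE to get B; options L={ 0 } R={ (no moves) } = 1
step 2: add BLUE to get BB; options L={ 0, 1 } R={ (no moves) } = 2
step 3: add RED to get BBR; options L={ 0, 1 } R={ 2 } = 3/2
step 4: add RED to get BBRR; options L={ 0, 1 } R={ 3/2, 2 } = 5/4
step 5: add BLUE to get BBRRB; options L={ 0, 1, 5/4 } R={ 3/2, 2 } = 11/8
step 6: add BLUE to get BBRRBB; options L={ 0, 1, 5/4, 11/8 } R={ 3/2, 2 } = 23/16
step 7: add RED to get BBRRBBR; options L={ 0, 1, 5/4, 11/8 } R={ 23/16, 3/2, 2 } = 45/32
step 8: add RED to get BBRRBBRR; options L={ 0, 1, 5/4, 11/8 } R={ 45/32, 23/16, 3/2, 2 } = 89/64
step 9: add RED to get BBRRBBRRR; options L={ 0, 1, 5/4, 11/8 } R={ 89/64, 45/32, 23/16, 3/2, 2 } = 177/128
step 10: add BLUE to get BBRRBBRRRB; options L={ 0, 1, 5/4, 11/8, 177/128 } R={ 89/64, 45/32, 23/16, 3/2, 2 } = 355/256
step 11: add BLUE to get BBRRBBRRRBB; options L={ 0, 1, 5/4, 11/8, 177/128, 355/256 } R={ 89/64, 45/32, 23/16, 3/2, 2 } = 711/512
step 12: add RED to get BBRRBBRRRBBR; options L={ 0, 1, 5/4, 11/8, 177/128, 355/256 } R={ 711/512, 89/64, 45/32, 23/16, 3/2, 2 } = 1421/1024
step 13: add RED to get BBRRBBRRRBBRR; options L={ 0, 1, 5/4, 11/8, 177/128, 355/256 } R={ 1421/1024, 711/512, 89/64, 45/32, 23/16, 3/2, 2 } = 2841/2048
step 14: add BLUE to get BBRRBBRRRBBRRB; options L={ 0, 1, 5/4, 11/8, 177/128, 355/256, 2841/2048 } R={ 1421/1024, 711/512, 89/64, 45/32, 23/16, 3/2, 2 } = 5683/4096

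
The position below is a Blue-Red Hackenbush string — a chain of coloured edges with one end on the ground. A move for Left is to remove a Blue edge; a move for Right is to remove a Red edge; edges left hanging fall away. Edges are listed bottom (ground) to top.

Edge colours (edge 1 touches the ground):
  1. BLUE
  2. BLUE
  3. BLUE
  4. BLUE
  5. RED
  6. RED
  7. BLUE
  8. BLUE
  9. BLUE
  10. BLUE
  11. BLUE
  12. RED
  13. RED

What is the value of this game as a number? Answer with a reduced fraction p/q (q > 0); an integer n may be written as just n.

1785/512

1 of 13 · B · max L 0 · min R +∞ — 1
2 of 13 · BB · max L 1 · min R +∞ — 2
3 of 13 · BBB · max L 2 · min R +∞ — 3
4 of 13 · BBBB · max L 3 · min R +∞ — 4
5 of 13 · BBBBR · max L 3 · min R 4 — 7/2
6 of 13 · BBBBRR · max L 3 · min R 7/2 — 13/4
7 of 13 · BBBBRRB · max L 13/4 · min R 7/2 — 27/8
8 of 13 · BBBBRRBB · max L 27/8 · min R 7/2 — 55/16
9 of 13 · BBBBRRBBB · max L 55/16 · min R 7/2 — 111/32
10 of 13 · BBBBRRBBBB · max L 111/32 · min R 7/2 — 223/64
11 of 13 · BBBBRRBBBBB · max L 223/64 · min R 7/2 — 447/128
12 of 13 · BBBBRRBBBBBR · max L 223/64 · min R 447/128 — 893/256
13 of 13 · BBBBRRBBBBBRR · max L 223/64 · min R 893/256 — 1785/512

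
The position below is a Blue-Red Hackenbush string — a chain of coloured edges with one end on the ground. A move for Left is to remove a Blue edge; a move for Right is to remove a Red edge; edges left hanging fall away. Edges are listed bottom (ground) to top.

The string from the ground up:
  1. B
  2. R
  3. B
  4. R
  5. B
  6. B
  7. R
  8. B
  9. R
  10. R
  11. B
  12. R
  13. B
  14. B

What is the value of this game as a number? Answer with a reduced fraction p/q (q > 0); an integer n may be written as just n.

val_1 [B]  L=[0]  R=[—]  => 1
val_2 [BR]  L=[0]  R=[1]  => 1/2
val_3 [BRB]  L=[0; 1/2]  R=[1]  => 3/4
val_4 [BRBR]  L=[0; 1/2]  R=[3/4; 1]  => 5/8
val_5 [BRBRB]  L=[0; 1/2; 5/8]  R=[3/4; 1]  => 11/16
val_6 [BRBRBB]  L=[0; 1/2; 5/8; 11/16]  R=[3/4; 1]  => 23/32
val_7 [BRBRBBR]  L=[0; 1/2; 5/8; 11/16]  R=[23/32; 3/4; 1]  => 45/64
val_8 [BRBRBBRB]  L=[0; 1/2; 5/8; 11/16; 45/64]  R=[23/32; 3/4; 1]  => 91/128
val_9 [BRBRBBRBR]  L=[0; 1/2; 5/8; 11/16; 45/64]  R=[91/128; 23/32; 3/4; 1]  => 181/256
val_10 [BRBRBBRBRR]  L=[0; 1/2; 5/8; 11/16; 45/64]  R=[181/256; 91/128; 23/32; 3/4; 1]  => 361/512
val_11 [BRBRBBRBRRB]  L=[0; 1/2; 5/8; 11/16; 45/64; 361/512]  R=[181/256; 91/128; 23/32; 3/4; 1]  => 723/1024
val_12 [BRBRBBRBRRBR]  L=[0; 1/2; 5/8; 11/16; 45/64; 361/512]  R=[723/1024; 181/256; 91/128; 23/32; 3/4; 1]  => 1445/2048
val_13 [BRBRBBRBRRBRB]  L=[0; 1/2; 5/8; 11/16; 45/64; 361/512; 1445/2048]  R=[723/1024; 181/256; 91/128; 23/32; 3/4; 1]  => 2891/4096
val_14 [BRBRBBRBRRBRBB]  L=[0; 1/2; 5/8; 11/16; 45/64; 361/512; 1445/2048; 2891/4096]  R=[723/1024; 181/256; 91/128; 23/32; 3/4; 1]  => 5783/8192

5783/8192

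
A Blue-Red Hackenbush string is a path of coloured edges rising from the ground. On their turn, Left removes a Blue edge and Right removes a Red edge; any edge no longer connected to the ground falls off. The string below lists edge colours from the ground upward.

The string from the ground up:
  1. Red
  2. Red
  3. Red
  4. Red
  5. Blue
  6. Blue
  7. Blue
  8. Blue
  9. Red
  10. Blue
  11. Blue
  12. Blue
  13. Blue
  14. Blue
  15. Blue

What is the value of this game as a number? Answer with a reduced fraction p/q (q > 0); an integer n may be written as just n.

Recurse on prefixes of the 15-edge string Red Red Red Red Blue Blue Blue Blue Red Blue Blue Blue Blue Blue Blue:
step 1: add Red to get R; options L={  } R={ 0 } — -1
step 2: add Red to get RR; options L={  } R={ -1; 0 } — -2
step 3: add Red to get RRR; options L={  } R={ -2; -1; 0 } — -3
step 4: add Red to get RRRR; options L={  } R={ -3; -2; -1; 0 } — -4
step 5: add Blue to get RRRRB; options L={ -4 } R={ -3; -2; -1; 0 } — -7/2
step 6: add Blue to get RRRRBB; options L={ -4; -7/2 } R={ -3; -2; -1; 0 } — -13/4
step 7: add Blue to get RRRRBBB; options L={ -4; -7/2; -13/4 } R={ -3; -2; -1; 0 } — -25/8
step 8: add Blue to get RRRRBBBB; options L={ -4; -7/2; -13/4; -25/8 } R={ -3; -2; -1; 0 } — -49/16
step 9: add Red to get RRRRBBBBR; options L={ -4; -7/2; -13/4; -25/8 } R={ -49/16; -3; -2; -1; 0 } — -99/32
step 10: add Blue to get RRRRBBBBRB; options L={ -4; -7/2; -13/4; -25/8; -99/32 } R={ -49/16; -3; -2; -1; 0 } — -197/64
step 11: add Blue to get RRRRBBBBRBB; options L={ -4; -7/2; -13/4; -25/8; -99/32; -197/64 } R={ -49/16; -3; -2; -1; 0 } — -393/128
step 12: add Blue to get RRRRBBBBRBBB; options L={ -4; -7/2; -13/4; -25/8; -99/32; -197/64; -393/128 } R={ -49/16; -3; -2; -1; 0 } — -785/256
step 13: add Blue to get RRRRBBBBRBBBB; options L={ -4; -7/2; -13/4; -25/8; -99/32; -197/64; -393/128; -785/256 } R={ -49/16; -3; -2; -1; 0 } — -1569/512
step 14: add Blue to get RRRRBBBBRBBBBB; options L={ -4; -7/2; -13/4; -25/8; -99/32; -197/64; -393/128; -785/256; -1569/512 } R={ -49/16; -3; -2; -1; 0 } — -3137/1024
step 15: add Blue to get RRRRBBBBRBBBBBB; options L={ -4; -7/2; -13/4; -25/8; -99/32; -197/64; -393/128; -785/256; -1569/512; -3137/1024 } R={ -49/16; -3; -2; -1; 0 } — -6273/2048

-6273/2048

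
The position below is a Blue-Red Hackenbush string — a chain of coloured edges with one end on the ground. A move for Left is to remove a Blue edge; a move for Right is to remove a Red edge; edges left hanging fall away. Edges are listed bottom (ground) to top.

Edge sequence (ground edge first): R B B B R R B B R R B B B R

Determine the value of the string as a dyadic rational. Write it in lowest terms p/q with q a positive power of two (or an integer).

Prefix values for R B B B R R B B R R B B B R via {L|R} + simplicity:
R: Left { (no moves) }, Right { 0 } = simplest -1
RB: Left { -1 }, Right { 0 } = simplest -1/2
RBB: Left { -1 -1/2 }, Right { 0 } = simplest -1/4
RBBB: Left { -1 -1/2 -1/4 }, Right { 0 } = simplest -1/8
RBBBR: Left { -1 -1/2 -1/4 }, Right { -1/8 0 } = simplest -3/16
RBBBRR: Left { -1 -1/2 -1/4 }, Right { -3/16 -1/8 0 } = simplest -7/32
RBBBRRB: Left { -1 -1/2 -1/4 -7/32 }, Right { -3/16 -1/8 0 } = simplest -13/64
RBBBRRBB: Left { -1 -1/2 -1/4 -7/32 -13/64 }, Right { -3/16 -1/8 0 } = simplest -25/128
RBBBRRBBR: Left { -1 -1/2 -1/4 -7/32 -13/64 }, Right { -25/128 -3/16 -1/8 0 } = simplest -51/256
RBBBRRBBRR: Left { -1 -1/2 -1/4 -7/32 -13/64 }, Right { -51/256 -25/128 -3/16 -1/8 0 } = simplest -103/512
RBBBRRBBRRB: Left { -1 -1/2 -1/4 -7/32 -13/64 -103/512 }, Right { -51/256 -25/128 -3/16 -1/8 0 } = simplest -205/1024
RBBBRRBBRRBB: Left { -1 -1/2 -1/4 -7/32 -13/64 -103/512 -205/1024 }, Right { -51/256 -25/128 -3/16 -1/8 0 } = simplest -409/2048
RBBBRRBBRRBBB: Left { -1 -1/2 -1/4 -7/32 -13/64 -103/512 -205/1024 -409/2048 }, Right { -51/256 -25/128 -3/16 -1/8 0 } = simplest -817/4096
RBBBRRBBRRBBBR: Left { -1 -1/2 -1/4 -7/32 -13/64 -103/512 -205/1024 -409/2048 }, Right { -817/4096 -51/256 -25/128 -3/16 -1/8 0 } = simplest -1635/8192

-1635/8192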